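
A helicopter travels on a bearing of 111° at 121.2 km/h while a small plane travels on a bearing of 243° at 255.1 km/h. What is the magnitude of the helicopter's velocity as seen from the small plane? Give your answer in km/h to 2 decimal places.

348.05 km/h

Taking east as x and north as y: helicopter velocity = (113.150, -43.434) km/h; small plane velocity = (-227.296, -115.813) km/h.
Velocity of helicopter relative to small plane = (113.150, -43.434) − (-227.296, -115.813) = (340.446, 72.379) km/h.
Magnitude = |(340.446, 72.379)| = 348.055 km/h.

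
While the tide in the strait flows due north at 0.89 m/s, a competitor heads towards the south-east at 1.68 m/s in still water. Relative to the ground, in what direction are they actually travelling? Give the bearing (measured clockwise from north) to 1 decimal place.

Taking east as x and north as y: velocity relative to the water = (1.188, -1.188) m/s; the water relative to ground = (0.000, 0.890) m/s.
Velocity relative to ground = (1.188, -1.188) + (0.000, 0.890) = (1.188, -0.298) m/s.
Bearing = atan2(1.19, -0.30) = 104.08° clockwise from north.

104.1°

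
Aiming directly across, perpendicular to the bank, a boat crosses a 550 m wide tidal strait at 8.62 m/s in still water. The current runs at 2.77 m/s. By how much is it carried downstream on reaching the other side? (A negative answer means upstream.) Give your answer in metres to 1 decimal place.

176.7 m

Perpendicular speed = 8.620 m/s; crossing time = 550 / 8.620 = 63.805 s.
Net downstream speed = 2.770 m/s.
Drift = 2.770 × 63.805 = 176.740 m (downstream).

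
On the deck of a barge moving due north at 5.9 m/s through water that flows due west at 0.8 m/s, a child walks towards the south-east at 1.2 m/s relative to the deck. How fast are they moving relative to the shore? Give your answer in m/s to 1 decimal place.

In east/north components (m/s): child relative to barge = (0.849, -0.849); barge relative to water = (0.000, 5.900); water relative to ground = (-0.800, 0.000).
Sum = (0.049, 5.051) m/s.
Speed = |(0.049, 5.051)| = 5.052 m/s.

5.1 m/s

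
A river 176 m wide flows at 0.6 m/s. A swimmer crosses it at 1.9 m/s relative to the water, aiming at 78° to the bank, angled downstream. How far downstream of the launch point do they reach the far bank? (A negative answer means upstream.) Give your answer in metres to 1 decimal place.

94.2 m

Perpendicular speed = 1.858 m/s; crossing time = 176 / 1.858 = 94.701 s.
Net downstream speed = 0.995 m/s.
Drift = 0.995 × 94.701 = 94.231 m (downstream).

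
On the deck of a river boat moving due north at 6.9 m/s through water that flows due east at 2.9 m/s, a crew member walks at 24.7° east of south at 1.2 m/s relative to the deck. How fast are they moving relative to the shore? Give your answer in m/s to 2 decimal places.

6.73 m/s

In east/north components (m/s): crew member relative to river boat = (0.501, -1.090); river boat relative to water = (0.000, 6.900); water relative to ground = (2.900, 0.000).
Sum = (3.401, 5.810) m/s.
Speed = |(3.401, 5.810)| = 6.732 m/s.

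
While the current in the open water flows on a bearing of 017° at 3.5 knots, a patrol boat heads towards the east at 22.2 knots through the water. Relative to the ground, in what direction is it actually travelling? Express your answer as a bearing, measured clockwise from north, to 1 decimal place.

081.8°

Taking east as x and north as y: velocity relative to the water = (22.200, 0.000) knots; the water relative to ground = (1.023, 3.347) knots.
Velocity relative to ground = (22.200, 0.000) + (1.023, 3.347) = (23.223, 3.347) knots.
Bearing = atan2(23.22, 3.35) = 81.80° clockwise from north.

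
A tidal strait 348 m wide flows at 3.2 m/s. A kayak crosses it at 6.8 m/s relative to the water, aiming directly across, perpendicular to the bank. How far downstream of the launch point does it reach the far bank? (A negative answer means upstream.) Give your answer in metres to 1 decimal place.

Perpendicular speed = 6.800 m/s; crossing time = 348 / 6.800 = 51.176 s.
Net downstream speed = 3.200 m/s.
Drift = 3.200 × 51.176 = 163.765 m (downstream).

163.8 m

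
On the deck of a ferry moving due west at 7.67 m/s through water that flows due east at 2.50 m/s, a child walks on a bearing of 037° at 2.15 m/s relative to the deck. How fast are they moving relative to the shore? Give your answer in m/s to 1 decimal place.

4.2 m/s

In east/north components (m/s): child relative to ferry = (1.294, 1.717); ferry relative to water = (-7.670, 0.000); water relative to ground = (2.500, 0.000).
Sum = (-3.876, 1.717) m/s.
Speed = |(-3.876, 1.717)| = 4.239 m/s.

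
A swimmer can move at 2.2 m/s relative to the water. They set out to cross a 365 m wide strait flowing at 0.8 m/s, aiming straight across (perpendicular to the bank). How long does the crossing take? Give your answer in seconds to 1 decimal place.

The component of the swimmer's velocity perpendicular to the bank is 2.2 m/s.
The flow acts along the bank and has no component across it.
Time = 365 / 2.200 = 165.909 s.

165.9 s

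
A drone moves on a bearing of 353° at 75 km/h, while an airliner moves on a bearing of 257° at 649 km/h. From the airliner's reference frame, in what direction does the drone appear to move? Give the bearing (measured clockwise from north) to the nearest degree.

Taking east as x and north as y: drone velocity = (-9.140, 74.441) km/h; airliner velocity = (-632.366, -145.993) km/h.
Velocity of drone relative to airliner = (-9.140, 74.441) − (-632.366, -145.993) = (623.226, 220.434) km/h.
Bearing = atan2(623.23, 220.43) = 70.52° clockwise from north.

071°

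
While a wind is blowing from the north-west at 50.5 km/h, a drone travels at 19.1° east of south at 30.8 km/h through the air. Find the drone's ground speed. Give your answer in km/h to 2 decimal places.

Taking east as x and north as y: velocity relative to the air = (10.078, -29.104) km/h; the air relative to ground = (35.709, -35.709) km/h.
Velocity relative to ground = (10.078, -29.104) + (35.709, -35.709) = (45.787, -64.813) km/h.
Speed = |(45.787, -64.813)| = 79.355 km/h.

79.36 km/h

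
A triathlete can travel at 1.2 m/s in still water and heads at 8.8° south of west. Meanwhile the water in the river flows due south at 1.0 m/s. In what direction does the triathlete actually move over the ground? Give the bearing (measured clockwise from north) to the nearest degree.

Taking east as x and north as y: velocity relative to the water = (-1.186, -0.184) m/s; the water relative to ground = (0.000, -1.000) m/s.
Velocity relative to ground = (-1.186, -0.184) + (0.000, -1.000) = (-1.186, -1.184) m/s.
Bearing = atan2(-1.19, -1.18) = 225.06° clockwise from north.

225°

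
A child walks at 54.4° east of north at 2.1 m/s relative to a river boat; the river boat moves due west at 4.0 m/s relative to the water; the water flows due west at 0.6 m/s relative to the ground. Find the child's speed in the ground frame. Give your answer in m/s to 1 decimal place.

In east/north components (m/s): child relative to river boat = (1.708, 1.222); river boat relative to water = (-4.000, 0.000); water relative to ground = (-0.600, 0.000).
Sum = (-2.892, 1.222) m/s.
Speed = |(-2.892, 1.222)| = 3.140 m/s.

3.1 m/s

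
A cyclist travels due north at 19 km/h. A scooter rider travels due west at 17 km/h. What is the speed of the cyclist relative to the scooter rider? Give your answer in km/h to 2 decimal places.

Taking east as x and north as y: cyclist velocity = (0.000, 19.000) km/h; scooter rider velocity = (-17.000, 0.000) km/h.
Velocity of cyclist relative to scooter rider = (0.000, 19.000) − (-17.000, 0.000) = (17.000, 19.000) km/h.
Magnitude = |(17.000, 19.000)| = 25.495 km/h.

25.50 km/h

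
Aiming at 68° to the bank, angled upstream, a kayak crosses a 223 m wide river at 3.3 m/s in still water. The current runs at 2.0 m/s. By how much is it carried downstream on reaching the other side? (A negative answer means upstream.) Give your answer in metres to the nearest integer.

Perpendicular speed = 3.060 m/s; crossing time = 223 / 3.060 = 72.883 s.
Net downstream speed = 0.764 m/s.
Drift = 0.764 × 72.883 = 55.668 m (downstream).

56 m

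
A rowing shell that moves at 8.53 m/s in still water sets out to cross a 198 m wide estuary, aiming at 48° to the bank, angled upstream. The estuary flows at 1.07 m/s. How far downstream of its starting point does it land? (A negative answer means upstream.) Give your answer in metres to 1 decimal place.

-144.9 m

Perpendicular speed = 6.339 m/s; crossing time = 198 / 6.339 = 31.235 s.
Net downstream speed = -4.638 m/s.
Drift = -4.638 × 31.235 = -144.858 m (upstream).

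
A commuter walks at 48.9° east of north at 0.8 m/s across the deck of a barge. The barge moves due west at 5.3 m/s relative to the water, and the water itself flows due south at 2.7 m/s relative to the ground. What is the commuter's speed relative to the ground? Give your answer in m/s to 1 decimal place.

In east/north components (m/s): commuter relative to barge = (0.603, 0.526); barge relative to water = (-5.300, 0.000); water relative to ground = (0.000, -2.700).
Sum = (-4.697, -2.174) m/s.
Speed = |(-4.697, -2.174)| = 5.176 m/s.

5.2 m/s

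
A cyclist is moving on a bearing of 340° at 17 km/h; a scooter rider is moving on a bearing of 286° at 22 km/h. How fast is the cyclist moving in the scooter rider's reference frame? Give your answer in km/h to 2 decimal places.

Taking east as x and north as y: cyclist velocity = (-5.814, 15.975) km/h; scooter rider velocity = (-21.148, 6.064) km/h.
Velocity of cyclist relative to scooter rider = (-5.814, 15.975) − (-21.148, 6.064) = (15.333, 9.911) km/h.
Magnitude = |(15.333, 9.911)| = 18.258 km/h.

18.26 km/h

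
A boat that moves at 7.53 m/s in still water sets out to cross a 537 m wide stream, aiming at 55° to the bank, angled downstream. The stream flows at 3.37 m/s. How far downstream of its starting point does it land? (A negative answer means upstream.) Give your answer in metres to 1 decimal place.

Perpendicular speed = 6.168 m/s; crossing time = 537 / 6.168 = 87.059 s.
Net downstream speed = 7.689 m/s.
Drift = 7.689 × 87.059 = 669.401 m (downstream).

669.4 m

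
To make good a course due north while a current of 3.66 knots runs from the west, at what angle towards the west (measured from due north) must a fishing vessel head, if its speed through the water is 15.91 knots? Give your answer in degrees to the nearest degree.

The current pushes perpendicular to the desired track; the heading must have a component into the current equal to 3.66 knots: 15.91 sin θ = 3.66.
sin θ = 0.2300, so θ = 13.300°.

13°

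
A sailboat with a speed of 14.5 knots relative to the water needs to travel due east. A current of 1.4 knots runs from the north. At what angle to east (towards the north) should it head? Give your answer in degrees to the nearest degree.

The current pushes perpendicular to the desired track; the heading must have a component into the current equal to 1.4 knots: 14.5 sin θ = 1.4.
sin θ = 0.0966, so θ = 5.541°.

6°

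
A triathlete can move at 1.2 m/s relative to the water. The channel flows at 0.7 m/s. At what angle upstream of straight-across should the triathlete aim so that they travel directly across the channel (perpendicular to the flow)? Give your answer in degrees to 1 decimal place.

To cancel the current, the upstream component of the triathlete's velocity must equal the flow: 1.2 sin θ = 0.7.
sin θ = 0.7 / 1.2 = 0.5833.
θ = arcsin(0.5833) = 35.685°.

35.7°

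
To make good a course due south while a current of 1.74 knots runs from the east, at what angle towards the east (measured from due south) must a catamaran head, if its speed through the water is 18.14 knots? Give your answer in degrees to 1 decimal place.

The current pushes perpendicular to the desired track; the heading must have a component into the current equal to 1.74 knots: 18.14 sin θ = 1.74.
sin θ = 0.0959, so θ = 5.504°.

5.5°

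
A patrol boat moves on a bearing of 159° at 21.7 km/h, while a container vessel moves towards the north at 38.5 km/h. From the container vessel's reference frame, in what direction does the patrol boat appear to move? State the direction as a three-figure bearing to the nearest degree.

172°

Taking east as x and north as y: patrol boat velocity = (7.777, -20.259) km/h; container vessel velocity = (0.000, 38.500) km/h.
Velocity of patrol boat relative to container vessel = (7.777, -20.259) − (0.000, 38.500) = (7.777, -58.759) km/h.
Bearing = atan2(7.78, -58.76) = 172.46° clockwise from north.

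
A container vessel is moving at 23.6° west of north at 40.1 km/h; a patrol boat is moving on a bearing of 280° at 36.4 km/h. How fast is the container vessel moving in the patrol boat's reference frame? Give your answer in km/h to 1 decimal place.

Taking east as x and north as y: container vessel velocity = (-16.054, 36.746) km/h; patrol boat velocity = (-35.847, 6.321) km/h.
Velocity of container vessel relative to patrol boat = (-16.054, 36.746) − (-35.847, 6.321) = (19.793, 30.425) km/h.
Magnitude = |(19.793, 30.425)| = 36.297 km/h.

36.3 km/h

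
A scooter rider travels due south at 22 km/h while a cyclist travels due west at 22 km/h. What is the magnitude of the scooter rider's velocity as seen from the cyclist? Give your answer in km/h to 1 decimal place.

Taking east as x and north as y: scooter rider velocity = (0.000, -22.000) km/h; cyclist velocity = (-22.000, 0.000) km/h.
Velocity of scooter rider relative to cyclist = (0.000, -22.000) − (-22.000, 0.000) = (22.000, -22.000) km/h.
Magnitude = |(22.000, -22.000)| = 31.113 km/h.

31.1 km/h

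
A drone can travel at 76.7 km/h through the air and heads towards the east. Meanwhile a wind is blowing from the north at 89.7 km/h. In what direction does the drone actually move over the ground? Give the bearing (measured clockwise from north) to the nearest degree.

139°

Taking east as x and north as y: velocity relative to the air = (76.700, 0.000) km/h; the air relative to ground = (0.000, -89.700) km/h.
Velocity relative to ground = (76.700, 0.000) + (0.000, -89.700) = (76.700, -89.700) km/h.
Bearing = atan2(76.70, -89.70) = 139.47° clockwise from north.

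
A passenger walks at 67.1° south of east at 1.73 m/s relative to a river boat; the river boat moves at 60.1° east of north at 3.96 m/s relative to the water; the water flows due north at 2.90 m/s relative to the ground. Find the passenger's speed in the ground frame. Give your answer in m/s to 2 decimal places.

In east/north components (m/s): passenger relative to river boat = (0.673, -1.594); river boat relative to water = (3.433, 1.974); water relative to ground = (0.000, 2.900).
Sum = (4.106, 3.280) m/s.
Speed = |(4.106, 3.280)| = 5.256 m/s.

5.26 m/s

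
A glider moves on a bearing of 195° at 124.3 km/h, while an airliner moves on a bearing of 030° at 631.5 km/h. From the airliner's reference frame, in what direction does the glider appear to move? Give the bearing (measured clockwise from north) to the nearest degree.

208°

Taking east as x and north as y: glider velocity = (-32.171, -120.065) km/h; airliner velocity = (315.750, 546.895) km/h.
Velocity of glider relative to airliner = (-32.171, -120.065) − (315.750, 546.895) = (-347.921, -666.960) km/h.
Bearing = atan2(-347.92, -666.96) = 207.55° clockwise from north.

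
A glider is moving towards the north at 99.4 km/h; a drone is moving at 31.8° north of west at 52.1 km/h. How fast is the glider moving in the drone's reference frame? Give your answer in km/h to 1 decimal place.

Taking east as x and north as y: glider velocity = (0.000, 99.400) km/h; drone velocity = (-44.279, 27.454) km/h.
Velocity of glider relative to drone = (0.000, 99.400) − (-44.279, 27.454) = (44.279, 71.946) km/h.
Magnitude = |(44.279, 71.946)| = 84.480 km/h.

84.5 km/h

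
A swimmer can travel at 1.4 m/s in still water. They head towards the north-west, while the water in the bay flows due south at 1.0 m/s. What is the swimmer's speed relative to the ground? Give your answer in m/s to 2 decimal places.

0.99 m/s

Taking east as x and north as y: velocity relative to the water = (-0.990, 0.990) m/s; the water relative to ground = (0.000, -1.000) m/s.
Velocity relative to ground = (-0.990, 0.990) + (0.000, -1.000) = (-0.990, -0.010) m/s.
Speed = |(-0.990, -0.010)| = 0.990 m/s.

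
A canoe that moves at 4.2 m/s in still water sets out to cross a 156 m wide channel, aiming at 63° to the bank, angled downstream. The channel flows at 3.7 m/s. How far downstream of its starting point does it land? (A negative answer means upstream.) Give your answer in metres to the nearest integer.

234 m

Perpendicular speed = 3.742 m/s; crossing time = 156 / 3.742 = 41.686 s.
Net downstream speed = 5.607 m/s.
Drift = 5.607 × 41.686 = 233.726 m (downstream).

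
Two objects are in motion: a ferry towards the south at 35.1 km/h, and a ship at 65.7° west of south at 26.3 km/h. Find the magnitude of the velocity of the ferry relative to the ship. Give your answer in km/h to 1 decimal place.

34.1 km/h

Taking east as x and north as y: ferry velocity = (0.000, -35.100) km/h; ship velocity = (-23.970, -10.823) km/h.
Velocity of ferry relative to ship = (0.000, -35.100) − (-23.970, -10.823) = (23.970, -24.277) km/h.
Magnitude = |(23.970, -24.277)| = 34.117 km/h.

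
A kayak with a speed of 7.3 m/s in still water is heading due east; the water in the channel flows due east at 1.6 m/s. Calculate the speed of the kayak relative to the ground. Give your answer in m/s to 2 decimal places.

Taking east as x and north as y: velocity relative to the water = (7.300, 0.000) m/s; the water relative to ground = (1.600, 0.000) m/s.
Velocity relative to ground = (7.300, 0.000) + (1.600, 0.000) = (8.900, 0.000) m/s.
Speed = |(8.900, 0.000)| = 8.900 m/s.

8.90 m/s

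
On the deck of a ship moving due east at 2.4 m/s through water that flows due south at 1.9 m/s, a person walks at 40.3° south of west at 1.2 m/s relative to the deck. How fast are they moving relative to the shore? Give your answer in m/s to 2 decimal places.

3.06 m/s

In east/north components (m/s): person relative to ship = (-0.915, -0.776); ship relative to water = (2.400, 0.000); water relative to ground = (0.000, -1.900).
Sum = (1.485, -2.676) m/s.
Speed = |(1.485, -2.676)| = 3.060 m/s.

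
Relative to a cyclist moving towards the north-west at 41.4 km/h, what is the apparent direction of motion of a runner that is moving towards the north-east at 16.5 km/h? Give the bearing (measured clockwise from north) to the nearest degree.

Taking east as x and north as y: runner velocity = (11.667, 11.667) km/h; cyclist velocity = (-29.274, 29.274) km/h.
Velocity of runner relative to cyclist = (11.667, 11.667) − (-29.274, 29.274) = (40.941, -17.607) km/h.
Bearing = atan2(40.94, -17.61) = 113.27° clockwise from north.

113°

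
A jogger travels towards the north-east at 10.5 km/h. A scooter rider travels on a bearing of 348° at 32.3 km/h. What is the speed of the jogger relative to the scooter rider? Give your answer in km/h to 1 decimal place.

Taking east as x and north as y: jogger velocity = (7.425, 7.425) km/h; scooter rider velocity = (-6.716, 31.594) km/h.
Velocity of jogger relative to scooter rider = (7.425, 7.425) − (-6.716, 31.594) = (14.140, -24.170) km/h.
Magnitude = |(14.140, -24.170)| = 28.002 km/h.

28.0 km/h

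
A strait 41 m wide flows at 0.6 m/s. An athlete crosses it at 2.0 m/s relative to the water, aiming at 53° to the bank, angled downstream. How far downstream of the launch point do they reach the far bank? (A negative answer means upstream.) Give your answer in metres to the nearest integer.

46 m

Perpendicular speed = 1.597 m/s; crossing time = 41 / 1.597 = 25.669 s.
Net downstream speed = 1.804 m/s.
Drift = 1.804 × 25.669 = 46.297 m (downstream).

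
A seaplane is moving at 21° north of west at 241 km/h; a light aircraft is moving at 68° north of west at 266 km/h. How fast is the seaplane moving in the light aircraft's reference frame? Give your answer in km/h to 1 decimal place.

Taking east as x and north as y: seaplane velocity = (-224.993, 86.367) km/h; light aircraft velocity = (-99.645, 246.631) km/h.
Velocity of seaplane relative to light aircraft = (-224.993, 86.367) − (-99.645, 246.631) = (-125.348, -160.264) km/h.
Magnitude = |(-125.348, -160.264)| = 203.462 km/h.

203.5 km/h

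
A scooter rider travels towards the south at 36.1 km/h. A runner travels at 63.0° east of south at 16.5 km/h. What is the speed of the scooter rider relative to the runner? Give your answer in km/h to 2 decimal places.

Taking east as x and north as y: scooter rider velocity = (0.000, -36.100) km/h; runner velocity = (14.702, -7.491) km/h.
Velocity of scooter rider relative to runner = (0.000, -36.100) − (14.702, -7.491) = (-14.702, -28.609) km/h.
Magnitude = |(-14.702, -28.609)| = 32.166 km/h.

32.17 km/h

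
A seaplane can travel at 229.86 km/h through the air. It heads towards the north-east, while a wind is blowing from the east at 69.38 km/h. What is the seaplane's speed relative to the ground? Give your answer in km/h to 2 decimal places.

Taking east as x and north as y: velocity relative to the air = (162.536, 162.536) km/h; the air relative to ground = (-69.380, 0.000) km/h.
Velocity relative to ground = (162.536, 162.536) + (-69.380, 0.000) = (93.156, 162.536) km/h.
Speed = |(93.156, 162.536)| = 187.339 km/h.

187.34 km/h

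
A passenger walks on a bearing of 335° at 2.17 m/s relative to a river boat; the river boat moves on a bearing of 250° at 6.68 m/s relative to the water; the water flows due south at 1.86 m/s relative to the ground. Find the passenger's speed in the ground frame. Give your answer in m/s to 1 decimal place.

In east/north components (m/s): passenger relative to river boat = (-0.917, 1.967); river boat relative to water = (-6.277, -2.285); water relative to ground = (0.000, -1.860).
Sum = (-7.194, -2.178) m/s.
Speed = |(-7.194, -2.178)| = 7.517 m/s.

7.5 m/s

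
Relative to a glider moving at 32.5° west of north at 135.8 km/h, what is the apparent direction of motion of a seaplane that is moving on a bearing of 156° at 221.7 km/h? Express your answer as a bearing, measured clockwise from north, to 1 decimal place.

Taking east as x and north as y: seaplane velocity = (90.174, -202.533) km/h; glider velocity = (-72.965, 114.533) km/h.
Velocity of seaplane relative to glider = (90.174, -202.533) − (-72.965, 114.533) = (163.139, -317.066) km/h.
Bearing = atan2(163.14, -317.07) = 152.77° clockwise from north.

152.8°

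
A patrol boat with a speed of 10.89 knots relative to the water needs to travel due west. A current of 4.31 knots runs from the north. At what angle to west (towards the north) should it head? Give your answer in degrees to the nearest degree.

The current pushes perpendicular to the desired track; the heading must have a component into the current equal to 4.31 knots: 10.89 sin θ = 4.31.
sin θ = 0.3958, so θ = 23.314°.

23°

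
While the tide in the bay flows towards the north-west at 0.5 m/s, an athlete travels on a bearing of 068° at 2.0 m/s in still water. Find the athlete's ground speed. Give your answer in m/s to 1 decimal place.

1.9 m/s

Taking east as x and north as y: velocity relative to the water = (1.854, 0.749) m/s; the water relative to ground = (-0.354, 0.354) m/s.
Velocity relative to ground = (1.854, 0.749) + (-0.354, 0.354) = (1.501, 1.103) m/s.
Speed = |(1.501, 1.103)| = 1.862 m/s.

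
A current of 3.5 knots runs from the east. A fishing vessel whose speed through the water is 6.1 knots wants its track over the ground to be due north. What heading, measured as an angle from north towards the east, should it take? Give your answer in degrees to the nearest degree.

The current pushes perpendicular to the desired track; the heading must have a component into the current equal to 3.5 knots: 6.1 sin θ = 3.5.
sin θ = 0.5738, so θ = 35.014°.

35°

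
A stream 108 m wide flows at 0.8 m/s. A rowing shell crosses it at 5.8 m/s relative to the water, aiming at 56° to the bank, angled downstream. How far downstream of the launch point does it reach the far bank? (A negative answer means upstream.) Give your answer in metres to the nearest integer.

91 m

Perpendicular speed = 4.808 m/s; crossing time = 108 / 4.808 = 22.461 s.
Net downstream speed = 4.043 m/s.
Drift = 4.043 × 22.461 = 90.815 m (downstream).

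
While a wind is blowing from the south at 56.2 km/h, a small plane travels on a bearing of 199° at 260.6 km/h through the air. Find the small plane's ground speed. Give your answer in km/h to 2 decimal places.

208.27 km/h

Taking east as x and north as y: velocity relative to the air = (-84.843, -246.402) km/h; the air relative to ground = (0.000, 56.200) km/h.
Velocity relative to ground = (-84.843, -246.402) + (0.000, 56.200) = (-84.843, -190.202) km/h.
Speed = |(-84.843, -190.202)| = 208.267 km/h.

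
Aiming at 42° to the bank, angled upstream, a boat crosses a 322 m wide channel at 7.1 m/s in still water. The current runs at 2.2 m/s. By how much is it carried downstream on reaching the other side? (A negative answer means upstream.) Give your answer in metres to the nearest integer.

-209 m

Perpendicular speed = 4.751 m/s; crossing time = 322 / 4.751 = 67.778 s.
Net downstream speed = -3.076 m/s.
Drift = -3.076 × 67.778 = -208.506 m (upstream).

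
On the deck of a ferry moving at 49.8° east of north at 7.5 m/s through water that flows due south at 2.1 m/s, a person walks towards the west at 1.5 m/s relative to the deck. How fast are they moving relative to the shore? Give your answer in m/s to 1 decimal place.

In east/north components (m/s): person relative to ferry = (-1.500, 0.000); ferry relative to water = (5.728, 4.841); water relative to ground = (0.000, -2.100).
Sum = (4.228, 2.741) m/s.
Speed = |(4.228, 2.741)| = 5.039 m/s.

5.0 m/s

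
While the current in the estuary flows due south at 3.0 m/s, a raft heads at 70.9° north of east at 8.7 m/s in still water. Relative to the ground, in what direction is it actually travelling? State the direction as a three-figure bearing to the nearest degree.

029°

Taking east as x and north as y: velocity relative to the water = (2.847, 8.221) m/s; the water relative to ground = (0.000, -3.000) m/s.
Velocity relative to ground = (2.847, 8.221) + (0.000, -3.000) = (2.847, 5.221) m/s.
Bearing = atan2(2.85, 5.22) = 28.60° clockwise from north.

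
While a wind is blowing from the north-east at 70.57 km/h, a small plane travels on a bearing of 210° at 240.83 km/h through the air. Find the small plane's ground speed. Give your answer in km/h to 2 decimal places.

309.53 km/h

Taking east as x and north as y: velocity relative to the air = (-120.415, -208.565) km/h; the air relative to ground = (-49.901, -49.901) km/h.
Velocity relative to ground = (-120.415, -208.565) + (-49.901, -49.901) = (-170.316, -258.465) km/h.
Speed = |(-170.316, -258.465)| = 309.535 km/h.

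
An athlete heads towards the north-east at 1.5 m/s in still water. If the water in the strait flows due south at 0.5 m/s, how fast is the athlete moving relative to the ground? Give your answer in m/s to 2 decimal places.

1.20 m/s

Taking east as x and north as y: velocity relative to the water = (1.061, 1.061) m/s; the water relative to ground = (0.000, -0.500) m/s.
Velocity relative to ground = (1.061, 1.061) + (0.000, -0.500) = (1.061, 0.561) m/s.
Speed = |(1.061, 0.561)| = 1.200 m/s.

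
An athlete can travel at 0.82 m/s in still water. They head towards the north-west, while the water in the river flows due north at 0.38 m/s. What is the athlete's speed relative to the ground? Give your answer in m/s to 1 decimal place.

1.1 m/s

Taking east as x and north as y: velocity relative to the water = (-0.580, 0.580) m/s; the water relative to ground = (0.000, 0.380) m/s.
Velocity relative to ground = (-0.580, 0.580) + (0.000, 0.380) = (-0.580, 0.960) m/s.
Speed = |(-0.580, 0.960)| = 1.121 m/s.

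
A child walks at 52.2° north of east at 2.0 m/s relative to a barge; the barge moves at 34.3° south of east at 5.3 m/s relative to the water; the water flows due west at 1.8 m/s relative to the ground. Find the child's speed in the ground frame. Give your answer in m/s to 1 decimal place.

4.1 m/s

In east/north components (m/s): child relative to barge = (1.226, 1.580); barge relative to water = (4.378, -2.987); water relative to ground = (-1.800, 0.000).
Sum = (3.804, -1.406) m/s.
Speed = |(3.804, -1.406)| = 4.056 m/s.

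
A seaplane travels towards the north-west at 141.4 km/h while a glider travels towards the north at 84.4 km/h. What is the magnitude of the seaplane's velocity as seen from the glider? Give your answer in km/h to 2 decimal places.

Taking east as x and north as y: seaplane velocity = (-99.985, 99.985) km/h; glider velocity = (0.000, 84.400) km/h.
Velocity of seaplane relative to glider = (-99.985, 99.985) − (0.000, 84.400) = (-99.985, 15.585) km/h.
Magnitude = |(-99.985, 15.585)| = 101.192 km/h.

101.19 km/h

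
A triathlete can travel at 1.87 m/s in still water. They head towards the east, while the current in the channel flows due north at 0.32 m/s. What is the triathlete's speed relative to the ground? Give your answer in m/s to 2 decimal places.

Taking east as x and north as y: velocity relative to the water = (1.870, 0.000) m/s; the water relative to ground = (0.000, 0.320) m/s.
Velocity relative to ground = (1.870, 0.000) + (0.000, 0.320) = (1.870, 0.320) m/s.
Speed = |(1.870, 0.320)| = 1.897 m/s.

1.90 m/s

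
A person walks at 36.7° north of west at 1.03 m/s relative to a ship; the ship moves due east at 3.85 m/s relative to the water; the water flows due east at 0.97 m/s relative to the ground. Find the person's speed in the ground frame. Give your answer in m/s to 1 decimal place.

In east/north components (m/s): person relative to ship = (-0.826, 0.616); ship relative to water = (3.850, 0.000); water relative to ground = (0.970, 0.000).
Sum = (3.994, 0.616) m/s.
Speed = |(3.994, 0.616)| = 4.041 m/s.

4.0 m/s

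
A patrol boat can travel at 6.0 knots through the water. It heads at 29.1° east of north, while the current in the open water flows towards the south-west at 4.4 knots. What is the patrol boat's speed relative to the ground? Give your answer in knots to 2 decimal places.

2.14 knots

Taking east as x and north as y: velocity relative to the water = (2.918, 5.243) knots; the water relative to ground = (-3.111, -3.111) knots.
Velocity relative to ground = (2.918, 5.243) + (-3.111, -3.111) = (-0.193, 2.131) knots.
Speed = |(-0.193, 2.131)| = 2.140 knots.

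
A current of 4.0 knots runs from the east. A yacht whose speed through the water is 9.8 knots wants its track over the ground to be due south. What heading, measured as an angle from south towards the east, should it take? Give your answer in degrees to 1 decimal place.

The current pushes perpendicular to the desired track; the heading must have a component into the current equal to 4.0 knots: 9.8 sin θ = 4.0.
sin θ = 0.4082, so θ = 24.090°.

24.1°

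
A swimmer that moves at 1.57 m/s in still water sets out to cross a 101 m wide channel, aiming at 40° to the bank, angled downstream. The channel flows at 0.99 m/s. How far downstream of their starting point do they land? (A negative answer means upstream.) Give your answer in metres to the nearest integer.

219 m

Perpendicular speed = 1.009 m/s; crossing time = 101 / 1.009 = 100.082 s.
Net downstream speed = 2.193 m/s.
Drift = 2.193 × 100.082 = 219.448 m (downstream).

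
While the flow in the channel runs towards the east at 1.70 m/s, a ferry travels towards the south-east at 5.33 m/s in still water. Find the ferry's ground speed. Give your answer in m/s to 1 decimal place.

6.6 m/s

Taking east as x and north as y: velocity relative to the water = (3.769, -3.769) m/s; the water relative to ground = (1.700, 0.000) m/s.
Velocity relative to ground = (3.769, -3.769) + (1.700, 0.000) = (5.469, -3.769) m/s.
Speed = |(5.469, -3.769)| = 6.642 m/s.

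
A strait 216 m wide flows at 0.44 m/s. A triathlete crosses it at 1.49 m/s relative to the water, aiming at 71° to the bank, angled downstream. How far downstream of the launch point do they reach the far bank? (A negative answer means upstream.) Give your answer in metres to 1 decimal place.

141.8 m

Perpendicular speed = 1.409 m/s; crossing time = 216 / 1.409 = 153.320 s.
Net downstream speed = 0.925 m/s.
Drift = 0.925 × 153.320 = 141.835 m (downstream).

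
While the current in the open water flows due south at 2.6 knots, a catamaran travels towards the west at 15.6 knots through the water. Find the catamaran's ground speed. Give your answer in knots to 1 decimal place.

15.8 knots

Taking east as x and north as y: velocity relative to the water = (-15.600, 0.000) knots; the water relative to ground = (0.000, -2.600) knots.
Velocity relative to ground = (-15.600, 0.000) + (0.000, -2.600) = (-15.600, -2.600) knots.
Speed = |(-15.600, -2.600)| = 15.815 knots.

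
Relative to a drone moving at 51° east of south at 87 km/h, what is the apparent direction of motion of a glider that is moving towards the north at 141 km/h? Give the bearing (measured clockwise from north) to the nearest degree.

341°

Taking east as x and north as y: glider velocity = (0.000, 141.000) km/h; drone velocity = (67.612, -54.751) km/h.
Velocity of glider relative to drone = (0.000, 141.000) − (67.612, -54.751) = (-67.612, 195.751) km/h.
Bearing = atan2(-67.61, 195.75) = 340.95° clockwise from north.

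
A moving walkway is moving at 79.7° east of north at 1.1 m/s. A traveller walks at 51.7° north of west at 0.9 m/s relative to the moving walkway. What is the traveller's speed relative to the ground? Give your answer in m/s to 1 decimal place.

Taking east as x and north as y: moving walkway velocity = (1.082, 0.197) m/s; traveller velocity relative to moving walkway = (-0.558, 0.706) m/s.
Velocity relative to ground = (1.082, 0.197) + (-0.558, 0.706) = (0.524, 0.903) m/s.
Speed = |(0.524, 0.903)| = 1.044 m/s.

1.0 m/s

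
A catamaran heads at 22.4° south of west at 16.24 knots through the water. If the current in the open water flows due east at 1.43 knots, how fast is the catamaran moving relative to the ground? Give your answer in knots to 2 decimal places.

Taking east as x and north as y: velocity relative to the water = (-15.015, -6.189) knots; the water relative to ground = (1.430, 0.000) knots.
Velocity relative to ground = (-15.015, -6.189) + (1.430, 0.000) = (-13.585, -6.189) knots.
Speed = |(-13.585, -6.189)| = 14.928 knots.

14.93 knots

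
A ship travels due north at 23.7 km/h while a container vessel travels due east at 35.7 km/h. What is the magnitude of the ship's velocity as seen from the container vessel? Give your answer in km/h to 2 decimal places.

Taking east as x and north as y: ship velocity = (0.000, 23.700) km/h; container vessel velocity = (35.700, 0.000) km/h.
Velocity of ship relative to container vessel = (0.000, 23.700) − (35.700, 0.000) = (-35.700, 23.700) km/h.
Magnitude = |(-35.700, 23.700)| = 42.851 km/h.

42.85 km/h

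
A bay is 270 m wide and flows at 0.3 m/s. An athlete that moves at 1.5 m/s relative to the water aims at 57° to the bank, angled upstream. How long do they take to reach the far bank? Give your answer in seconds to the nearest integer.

The component of the athlete's velocity perpendicular to the bank is 1.5 × sin 57° = 1.258 m/s.
Only the cross-stream component determines the crossing time; the current contributes nothing perpendicular to the bank.
Time = 270 / 1.258 = 214.625 s.

215 s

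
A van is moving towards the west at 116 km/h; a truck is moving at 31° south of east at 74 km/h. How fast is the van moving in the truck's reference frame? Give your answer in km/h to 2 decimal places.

183.43 km/h

Taking east as x and north as y: van velocity = (-116.000, 0.000) km/h; truck velocity = (63.430, -38.113) km/h.
Velocity of van relative to truck = (-116.000, 0.000) − (63.430, -38.113) = (-179.430, 38.113) km/h.
Magnitude = |(-179.430, 38.113)| = 183.433 km/h.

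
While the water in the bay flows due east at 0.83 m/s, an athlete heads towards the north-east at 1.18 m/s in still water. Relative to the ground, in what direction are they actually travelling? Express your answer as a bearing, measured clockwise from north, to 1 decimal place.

Taking east as x and north as y: velocity relative to the water = (0.834, 0.834) m/s; the water relative to ground = (0.830, 0.000) m/s.
Velocity relative to ground = (0.834, 0.834) + (0.830, 0.000) = (1.664, 0.834) m/s.
Bearing = atan2(1.66, 0.83) = 63.37° clockwise from north.

063.4°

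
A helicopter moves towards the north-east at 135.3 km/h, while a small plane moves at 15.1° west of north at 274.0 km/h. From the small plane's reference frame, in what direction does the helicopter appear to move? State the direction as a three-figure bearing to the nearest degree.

135°

Taking east as x and north as y: helicopter velocity = (95.672, 95.672) km/h; small plane velocity = (-71.378, 264.540) km/h.
Velocity of helicopter relative to small plane = (95.672, 95.672) − (-71.378, 264.540) = (167.050, -168.868) km/h.
Bearing = atan2(167.05, -168.87) = 135.31° clockwise from north.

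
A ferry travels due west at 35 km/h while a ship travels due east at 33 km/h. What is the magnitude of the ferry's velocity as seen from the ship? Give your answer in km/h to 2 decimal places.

68.00 km/h

Taking east as x and north as y: ferry velocity = (-35.000, 0.000) km/h; ship velocity = (33.000, 0.000) km/h.
Velocity of ferry relative to ship = (-35.000, 0.000) − (33.000, 0.000) = (-68.000, 0.000) km/h.
Magnitude = |(-68.000, 0.000)| = 68.000 km/h.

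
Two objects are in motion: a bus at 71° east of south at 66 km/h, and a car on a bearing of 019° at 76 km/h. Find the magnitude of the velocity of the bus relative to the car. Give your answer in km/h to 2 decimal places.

100.66 km/h

Taking east as x and north as y: bus velocity = (62.404, -21.487) km/h; car velocity = (24.743, 71.859) km/h.
Velocity of bus relative to car = (62.404, -21.487) − (24.743, 71.859) = (37.661, -93.347) km/h.
Magnitude = |(37.661, -93.347)| = 100.658 km/h.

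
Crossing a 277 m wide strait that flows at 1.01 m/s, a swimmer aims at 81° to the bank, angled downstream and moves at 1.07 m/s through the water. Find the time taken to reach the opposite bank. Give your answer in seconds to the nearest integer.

The component of the swimmer's velocity perpendicular to the bank is 1.07 × sin 81° = 1.057 m/s.
Only the cross-stream component determines the crossing time; the current contributes nothing perpendicular to the bank.
Time = 277 / 1.057 = 262.105 s.

262 s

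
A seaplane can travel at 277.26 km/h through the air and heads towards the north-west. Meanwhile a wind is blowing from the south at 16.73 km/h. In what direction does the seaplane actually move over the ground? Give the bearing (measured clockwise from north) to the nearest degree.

317°

Taking east as x and north as y: velocity relative to the air = (-196.052, 196.052) km/h; the air relative to ground = (0.000, 16.730) km/h.
Velocity relative to ground = (-196.052, 196.052) + (0.000, 16.730) = (-196.052, 212.782) km/h.
Bearing = atan2(-196.05, 212.78) = 317.34° clockwise from north.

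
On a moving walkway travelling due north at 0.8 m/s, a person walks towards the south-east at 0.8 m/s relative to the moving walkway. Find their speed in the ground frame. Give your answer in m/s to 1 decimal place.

0.6 m/s

Taking east as x and north as y: moving walkway velocity = (0.000, 0.800) m/s; person velocity relative to moving walkway = (0.566, -0.566) m/s.
Velocity relative to ground = (0.000, 0.800) + (0.566, -0.566) = (0.566, 0.234) m/s.
Speed = |(0.566, 0.234)| = 0.612 m/s.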